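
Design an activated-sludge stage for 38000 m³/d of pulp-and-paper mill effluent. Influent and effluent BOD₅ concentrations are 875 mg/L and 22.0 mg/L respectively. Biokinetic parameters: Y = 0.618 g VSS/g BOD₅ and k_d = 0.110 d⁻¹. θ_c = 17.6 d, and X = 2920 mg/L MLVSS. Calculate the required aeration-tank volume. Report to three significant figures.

From the SRT design equation V = Y Q (S₀−S) θ_c / [X (1 + k_d θ_c)] = 0.618 × 38000 × (875 − 22.0) × 17.6 / [2920 × (1 + 0.110 × 17.6)] = 3.53×10^8 / 8573 = 41124 m³.

V ≈ 41100 m³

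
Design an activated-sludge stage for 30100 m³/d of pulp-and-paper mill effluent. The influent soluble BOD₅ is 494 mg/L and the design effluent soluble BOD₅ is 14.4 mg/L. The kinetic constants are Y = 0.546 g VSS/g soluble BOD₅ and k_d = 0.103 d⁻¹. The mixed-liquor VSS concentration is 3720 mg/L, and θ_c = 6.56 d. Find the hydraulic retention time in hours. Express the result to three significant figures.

τ ≈ 6.61 h

Steady-state biomass mass balance: V·X·(1 + k_d·θ_c) = Y·Q·(S₀ − S)·θ_c, so V = 0.546 × 30100 × (494 − 14.4) × 6.56 / [3720 × (1 + 0.103 × 6.56)] = 5.17×10^7 / 6234 = 8295 m³.
Hydraulic retention time τ = V/Q = 8295 / 30100 = 0.2756 d = 6.614 h.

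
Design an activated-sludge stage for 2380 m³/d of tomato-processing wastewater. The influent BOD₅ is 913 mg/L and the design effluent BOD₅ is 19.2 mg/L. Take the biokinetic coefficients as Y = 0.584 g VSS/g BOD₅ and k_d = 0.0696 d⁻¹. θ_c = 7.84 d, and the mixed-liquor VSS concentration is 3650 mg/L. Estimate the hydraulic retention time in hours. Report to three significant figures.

Steady-state biomass mass balance: V·X·(1 + k_d·θ_c) = Y·Q·(S₀ − S)·θ_c, so V = 0.584 × 2380 × (913 − 19.2) × 7.84 / [3650 × (1 + 0.0696 × 7.84)] = 9.74×10^6 / 5642 = 1726 m³.
HRT = V/Q = 1726 m³ / 2380 m³·d⁻¹ = 0.7254 d × 24 = 17.41 h.

τ ≈ 17.4 h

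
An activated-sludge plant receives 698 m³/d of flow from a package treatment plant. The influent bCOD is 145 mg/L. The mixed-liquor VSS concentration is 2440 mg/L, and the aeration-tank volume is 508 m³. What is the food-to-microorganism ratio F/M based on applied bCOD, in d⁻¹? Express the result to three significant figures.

F/M ≈ 0.0817 d⁻¹

Food-to-microorganism ratio F/M = Q S₀ / (V X) = 698 × 145 / (508.0 × 2440) = 0.08165 d⁻¹.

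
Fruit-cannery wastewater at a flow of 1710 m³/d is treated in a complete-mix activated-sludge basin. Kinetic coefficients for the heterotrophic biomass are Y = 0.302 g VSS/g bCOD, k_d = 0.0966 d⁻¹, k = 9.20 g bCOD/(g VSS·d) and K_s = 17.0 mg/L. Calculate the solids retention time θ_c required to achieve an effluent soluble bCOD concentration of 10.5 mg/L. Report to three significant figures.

θ_c ≈ 1.04 d

Specific growth rate at S = 10.5 mg/L: μ = YkS/(K_s+S) = 0.302·9.20·10.5/(17.0+10.5) = 1.061 d⁻¹.
θ_c = 1/(μ − k_d) = 1/(1.061 − 0.0966) = 1/0.9642 = 1.037 d.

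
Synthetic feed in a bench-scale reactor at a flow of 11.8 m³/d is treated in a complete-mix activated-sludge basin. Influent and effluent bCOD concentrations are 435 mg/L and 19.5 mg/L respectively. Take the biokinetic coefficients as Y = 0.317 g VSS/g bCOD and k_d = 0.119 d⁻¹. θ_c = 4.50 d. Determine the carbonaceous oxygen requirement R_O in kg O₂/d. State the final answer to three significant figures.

R_O ≈ 3.47 kg O₂/d

The observed yield is Y_obs = Y/(1 + k_d·θ_c) = 0.317 / (1 + 0.119 × 4.50) = 0.317 / 1.535 = 0.2064 g VSS per g bCOD removed.
Q·(S₀ − S) = 11.8 × (435 − 19.5) × 10⁻³ = 4.903 kg/d removed.
Biomass synthesised: P_X = Y_obs × 4.903 = 1.012 kg VSS/d.
R_O = Q·ΔS − 1.42 P_X = 4.903 − 1.437 = 3.466 kg O₂/d.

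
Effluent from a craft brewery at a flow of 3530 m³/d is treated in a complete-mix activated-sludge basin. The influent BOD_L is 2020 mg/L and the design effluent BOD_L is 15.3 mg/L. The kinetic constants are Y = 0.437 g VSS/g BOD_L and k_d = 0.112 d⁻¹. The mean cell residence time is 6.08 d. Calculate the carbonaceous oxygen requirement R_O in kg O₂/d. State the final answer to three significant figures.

Observed yield with endogenous decay: Y_obs = Y / (1 + k_d·θ_c) = 0.437 / (1 + 0.112 × 6.08) = 0.437 / 1.681 = 0.2600 g VSS/g BOD_L.
Mass of BOD_L removed per day: Q(S₀ − S) = 3530 × 2005 g/m³ = 7077 kg/d.
P_X = Y_obs·Q·(S₀ − S) = 0.2600 × 7077 = 1840 kg VSS/d.
R_O = Q·ΔS − 1.42 P_X = 7077 − 2612 = 4464 kg O₂/d.

R_O ≈ 4460 kg O₂/d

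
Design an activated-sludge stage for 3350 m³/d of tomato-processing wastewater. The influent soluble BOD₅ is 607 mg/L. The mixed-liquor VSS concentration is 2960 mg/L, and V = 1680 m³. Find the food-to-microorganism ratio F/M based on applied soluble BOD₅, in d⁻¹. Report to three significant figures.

F/M = Q·S₀ / (V·X) = 3350 × 607 / (1680 × 2960) = 0.4089 g soluble BOD₅·(g VSS·d)⁻¹.

F/M ≈ 0.409 d⁻¹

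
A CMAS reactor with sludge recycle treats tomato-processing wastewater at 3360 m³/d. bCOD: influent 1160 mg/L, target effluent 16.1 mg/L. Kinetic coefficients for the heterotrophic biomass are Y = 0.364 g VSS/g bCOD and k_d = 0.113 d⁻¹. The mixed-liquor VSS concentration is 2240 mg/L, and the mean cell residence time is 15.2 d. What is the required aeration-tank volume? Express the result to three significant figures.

V ≈ 3490 m³

From the SRT design equation V = Y Q (S₀−S) θ_c / [X (1 + k_d θ_c)] = 0.364 × 3360 × (1160 − 16.1) × 15.2 / [2240 × (1 + 0.113 × 15.2)] = 2.13×10^7 / 6087 = 3493 m³.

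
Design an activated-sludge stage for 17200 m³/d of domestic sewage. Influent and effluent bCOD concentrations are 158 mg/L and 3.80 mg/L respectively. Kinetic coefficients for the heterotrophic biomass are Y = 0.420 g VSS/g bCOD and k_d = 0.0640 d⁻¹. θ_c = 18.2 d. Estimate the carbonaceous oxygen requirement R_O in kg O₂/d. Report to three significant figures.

R_O ≈ 1920 kg O₂/d

Correct the yield for decay: Y_obs = Y/(1 + k_d θ_c) = 0.420 / (1 + 0.0640 × 18.2) = 0.420 / 2.165 = 0.1940.
Q·(S₀ − S) = 17200 × (158 − 3.80) × 10⁻³ = 2652 kg/d removed.
Biomass synthesised: P_X = Y_obs × 2652 = 514.6 kg VSS/d.
R_O = Q·ΔS − 1.42 P_X = 2652 − 730.7 = 1922 kg O₂/d.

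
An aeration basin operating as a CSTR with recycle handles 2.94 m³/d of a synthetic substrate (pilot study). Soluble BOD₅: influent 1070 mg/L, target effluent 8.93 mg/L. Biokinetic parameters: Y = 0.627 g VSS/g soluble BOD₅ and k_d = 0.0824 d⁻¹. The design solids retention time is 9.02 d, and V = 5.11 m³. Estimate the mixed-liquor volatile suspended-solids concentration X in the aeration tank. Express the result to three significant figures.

From V·X·(1 + k_d·θ_c) = Y·Q·(S₀ − S)·θ_c: X = 0.627 × 2.94 × (1070 − 8.93) × 9.02 / [5.11 × (1 + 0.0824 × 9.02)] = 1981 mg/L.

X ≈ 1980 mg/L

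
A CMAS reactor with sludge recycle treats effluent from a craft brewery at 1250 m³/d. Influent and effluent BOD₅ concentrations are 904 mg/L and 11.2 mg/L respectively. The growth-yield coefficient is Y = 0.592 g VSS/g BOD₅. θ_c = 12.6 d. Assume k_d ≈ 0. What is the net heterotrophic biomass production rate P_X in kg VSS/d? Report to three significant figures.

P_X ≈ 661 kg VSS/d

No decay correction is needed, so Y_obs = Y = 0.592.
ΔS = 904 − 11.2 = 892.8 mg/L, so the substrate removal rate is 1250 × 892.8/1000 = 1116 kg BOD₅/d.
Net biomass production P_X = Y_obs × Q·(S₀ − S) = 0.5920 × 1116 = 660.7 kg VSS/d.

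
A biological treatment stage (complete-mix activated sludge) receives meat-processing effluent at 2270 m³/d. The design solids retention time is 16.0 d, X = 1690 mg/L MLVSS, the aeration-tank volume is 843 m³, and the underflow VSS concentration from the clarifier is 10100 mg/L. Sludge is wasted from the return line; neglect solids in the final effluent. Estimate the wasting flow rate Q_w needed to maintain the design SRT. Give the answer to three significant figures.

Q_w = (V·X)/(θ_c X_r) = 843.0 × 1690 / (16.0 × 10100) = 8.816 m³/d.

Q_w ≈ 8.82 m³/d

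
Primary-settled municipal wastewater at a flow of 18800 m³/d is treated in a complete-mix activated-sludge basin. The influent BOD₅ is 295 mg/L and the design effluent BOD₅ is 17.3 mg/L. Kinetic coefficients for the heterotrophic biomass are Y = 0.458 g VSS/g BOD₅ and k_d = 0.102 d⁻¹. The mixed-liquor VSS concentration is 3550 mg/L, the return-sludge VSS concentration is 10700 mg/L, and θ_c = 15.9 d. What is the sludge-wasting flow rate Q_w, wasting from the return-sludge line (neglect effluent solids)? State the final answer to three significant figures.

Steady-state biomass mass balance: V·X·(1 + k_d·θ_c) = Y·Q·(S₀ − S)·θ_c, so V = 0.458 × 18800 × (295 − 17.3) × 15.9 / [3550 × (1 + 0.102 × 15.9)] = 3.8×10^7 / 9307 = 4085 m³.
Wasting from the return line (neglecting effluent solids): Q_w = V·X / (θ_c·X_r) = 4085 × 3550 / (15.9 × 10700) = 85.23 m³/d.

Q_w ≈ 85.2 m³/d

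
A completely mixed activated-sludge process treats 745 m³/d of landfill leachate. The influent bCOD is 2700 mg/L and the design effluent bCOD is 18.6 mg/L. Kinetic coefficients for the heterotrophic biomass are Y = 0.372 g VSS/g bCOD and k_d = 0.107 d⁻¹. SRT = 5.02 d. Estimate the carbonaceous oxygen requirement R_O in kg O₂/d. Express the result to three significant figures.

The observed yield is Y_obs = Y/(1 + k_d·θ_c) = 0.372 / (1 + 0.107 × 5.02) = 0.372 / 1.537 = 0.2420 g VSS per g bCOD removed.
Mass of bCOD removed per day: Q(S₀ − S) = 745 × 2681 g/m³ = 1998 kg/d.
Biomass synthesised: P_X = Y_obs × 1998 = 483.4 kg VSS/d.
R_O = Q·ΔS − 1.42 P_X = 1998 − 686.5 = 1311 kg O₂/d.

R_O ≈ 1310 kg O₂/d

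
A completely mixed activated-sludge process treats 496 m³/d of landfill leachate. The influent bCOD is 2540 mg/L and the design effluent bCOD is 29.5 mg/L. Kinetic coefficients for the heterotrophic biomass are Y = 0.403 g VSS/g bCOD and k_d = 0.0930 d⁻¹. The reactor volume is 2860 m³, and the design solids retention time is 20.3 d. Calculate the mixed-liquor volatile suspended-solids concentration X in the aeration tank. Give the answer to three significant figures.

From V·X·(1 + k_d·θ_c) = Y·Q·(S₀ − S)·θ_c: X = 0.403 × 496 × (2540 − 29.5) × 20.3 / [2860 × (1 + 0.0930 × 20.3)] = 1233 mg/L.

X ≈ 1230 mg/L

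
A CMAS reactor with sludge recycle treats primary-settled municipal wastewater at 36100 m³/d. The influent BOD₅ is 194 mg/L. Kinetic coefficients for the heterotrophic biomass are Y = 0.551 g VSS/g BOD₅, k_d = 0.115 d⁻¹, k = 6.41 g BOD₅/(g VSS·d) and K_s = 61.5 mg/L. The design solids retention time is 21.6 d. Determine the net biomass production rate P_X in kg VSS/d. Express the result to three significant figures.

P_X ≈ 1090 kg VSS/d

For a completely mixed reactor with recycle the Lawrence–McCarty relation gives S = K_s·(1 + k_d·θ_c) / [θ_c·(Y·k − k_d) − 1] = 61.5 × (1 + 0.115 × 21.6) / [21.6 × (0.551 × 6.41 − 0.115) − 1] = 214.3 / 72.81 = 2.943 mg/L.
Y_obs = Y / (1 + k_d θ_c) = 0.551 / (1 + 0.115 × 21.6) = 0.551 / 3.484 = 0.1582.
ΔS = 194 − 2.94 = 191.1 mg/L, so the substrate removal rate is 36100 × 191.1/1000 = 6897 kg BOD₅/d.
P_X = Y_obs · Q(S₀ − S) = 0.1582 × 6897 = 1091 kg VSS/d.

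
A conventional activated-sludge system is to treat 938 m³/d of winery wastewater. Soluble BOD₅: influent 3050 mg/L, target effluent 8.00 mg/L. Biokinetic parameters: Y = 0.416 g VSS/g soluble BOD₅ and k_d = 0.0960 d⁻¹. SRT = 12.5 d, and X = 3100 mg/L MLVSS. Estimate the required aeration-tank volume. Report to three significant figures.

V ≈ 2180 m³

Rearranging the biomass balance for a CMAS with decay, V = Y·Q·ΔS·θ_c / [X·(1+k_d θ_c)] = 0.416 × 938 × (3050 − 8.00) × 12.5 / [3100 × (1 + 0.0960 × 12.5)] = 1.48×10^7 / 6820 = 2176 m³.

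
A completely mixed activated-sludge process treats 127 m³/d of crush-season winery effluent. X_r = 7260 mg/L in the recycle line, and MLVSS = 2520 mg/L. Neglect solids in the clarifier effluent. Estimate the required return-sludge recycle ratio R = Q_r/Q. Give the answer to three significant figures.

R ≈ 0.532

Mass balance around the secondary clarifier (neglecting effluent solids): R = X / (X_r − X) = 2520 / (7260 − 2520) = 0.5316.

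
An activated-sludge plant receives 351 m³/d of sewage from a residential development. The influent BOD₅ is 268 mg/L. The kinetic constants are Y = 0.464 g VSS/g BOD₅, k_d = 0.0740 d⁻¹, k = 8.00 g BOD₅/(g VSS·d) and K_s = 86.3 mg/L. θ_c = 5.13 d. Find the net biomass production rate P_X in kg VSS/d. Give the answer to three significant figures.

From the Monod/SRT balance for a CMAS, S = K_s·(1+k_d θ_c)/[θ_c·(Y k − k_d) − 1] = 86.3 × (1 + 0.0740 × 5.13) / [5.13 × (0.464 × 8.00 − 0.0740) − 1] = 119.1 / 17.66 = 6.741 mg/L.
Observed yield with endogenous decay: Y_obs = Y / (1 + k_d·θ_c) = 0.464 / (1 + 0.0740 × 5.13) = 0.464 / 1.380 = 0.3363 g VSS/g BOD₅.
Mass of BOD₅ removed per day: Q(S₀ − S) = 351 × 261.3 g/m³ = 91.70 kg/d.
So the net sludge growth is P_X = 0.3363 × 91.70 = 30.84 kg VSS/d.

P_X ≈ 30.8 kg VSS/d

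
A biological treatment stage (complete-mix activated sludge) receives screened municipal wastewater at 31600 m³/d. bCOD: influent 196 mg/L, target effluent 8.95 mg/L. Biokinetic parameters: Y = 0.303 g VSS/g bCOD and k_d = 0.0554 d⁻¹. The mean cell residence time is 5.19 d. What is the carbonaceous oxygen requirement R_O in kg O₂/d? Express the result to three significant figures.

R_O ≈ 3940 kg O₂/d

Observed yield with endogenous decay: Y_obs = Y / (1 + k_d·θ_c) = 0.303 / (1 + 0.0554 × 5.19) = 0.303 / 1.288 = 0.2353 g VSS/g bCOD.
ΔS = 196 − 8.95 = 187.1 mg/L, so the substrate removal rate is 31600 × 187.1/1000 = 5911 kg bCOD/d.
P_X = Y_obs·Q·(S₀ − S) = 0.2353 × 5911 = 1391 kg VSS/d.
Carbonaceous O₂ demand = substrate oxidised − cell-mass equivalent = 5911 − 1.42 × 1391 = 3936 kg O₂/d.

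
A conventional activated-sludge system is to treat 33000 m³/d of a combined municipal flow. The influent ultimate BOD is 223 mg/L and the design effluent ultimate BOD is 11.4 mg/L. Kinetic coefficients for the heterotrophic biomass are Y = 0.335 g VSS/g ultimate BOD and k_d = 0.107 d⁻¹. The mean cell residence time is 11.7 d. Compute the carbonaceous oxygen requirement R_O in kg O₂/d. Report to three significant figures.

Observed yield with endogenous decay: Y_obs = Y / (1 + k_d·θ_c) = 0.335 / (1 + 0.107 × 11.7) = 0.335 / 2.252 = 0.1488 g VSS/g ultimate BOD.
Substrate removed = Q·(S₀ − S) = 33000 m³/d × (223 − 11.4) g/m³ = 6.98×10^6 g/d = 6983 kg/d.
Net sludge production P_X = 0.1488 × 6983 = 1039 kg VSS/d.
R_O = Q·ΔS − 1.42 P_X = 6983 − 1475 = 5508 kg O₂/d.

R_O ≈ 5510 kg O₂/d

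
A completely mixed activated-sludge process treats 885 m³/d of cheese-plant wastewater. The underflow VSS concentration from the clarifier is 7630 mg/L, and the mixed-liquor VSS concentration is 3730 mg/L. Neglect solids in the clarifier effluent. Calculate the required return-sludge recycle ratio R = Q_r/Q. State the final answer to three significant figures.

R ≈ 0.956

R = Q_r/Q = X/(X_r − X) = 3730 / (7630 − 3730) = 0.9564.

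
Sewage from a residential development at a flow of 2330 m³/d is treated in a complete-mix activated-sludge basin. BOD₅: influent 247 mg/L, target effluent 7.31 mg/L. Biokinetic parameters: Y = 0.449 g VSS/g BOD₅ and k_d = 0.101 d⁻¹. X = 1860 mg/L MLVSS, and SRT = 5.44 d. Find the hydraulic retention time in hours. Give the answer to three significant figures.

From the SRT design equation V = Y Q (S₀−S) θ_c / [X (1 + k_d θ_c)] = 0.449 × 2330 × (247 − 7.31) × 5.44 / [1860 × (1 + 0.101 × 5.44)] = 1.36×10^6 / 2882 = 473.3 m³.
Hydraulic retention time τ = V/Q = 473.3 / 2330 = 0.2031 d = 4.875 h.

τ ≈ 4.88 h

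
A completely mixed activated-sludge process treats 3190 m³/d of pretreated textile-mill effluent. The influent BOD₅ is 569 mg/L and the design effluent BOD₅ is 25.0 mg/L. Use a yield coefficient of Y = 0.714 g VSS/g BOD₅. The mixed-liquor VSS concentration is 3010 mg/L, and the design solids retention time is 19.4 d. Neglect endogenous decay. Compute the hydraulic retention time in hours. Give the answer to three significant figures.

τ ≈ 60.1 h

V·X = Y·Q·ΔS·θ_c gives V = 0.714 × 3190 × (569 − 25.0) × 19.4 / 3010 = 7986 m³.
τ = V/Q = 7986/3190 = 2.503 d, or 60.08 h.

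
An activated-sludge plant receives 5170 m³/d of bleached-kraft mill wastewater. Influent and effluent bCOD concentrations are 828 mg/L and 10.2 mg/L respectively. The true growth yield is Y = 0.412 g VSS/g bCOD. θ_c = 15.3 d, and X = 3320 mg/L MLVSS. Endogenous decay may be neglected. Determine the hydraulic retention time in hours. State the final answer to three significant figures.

τ ≈ 37.3 h

V·X = Y·Q·ΔS·θ_c gives V = 0.412 × 5170 × (828 − 10.2) × 15.3 / 3320 = 8028 m³.
HRT = V/Q = 8028 m³ / 5170 m³·d⁻¹ = 1.553 d × 24 = 37.27 h.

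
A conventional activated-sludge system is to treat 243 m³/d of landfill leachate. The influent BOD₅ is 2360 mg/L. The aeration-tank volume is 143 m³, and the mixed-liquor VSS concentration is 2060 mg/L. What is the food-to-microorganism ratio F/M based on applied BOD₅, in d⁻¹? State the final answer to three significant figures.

F/M ≈ 1.95 d⁻¹

F/M = Q·S₀ / (V·X) = 243 × 2360 / (143.0 × 2060) = 1.947 g BOD₅·(g VSS·d)⁻¹.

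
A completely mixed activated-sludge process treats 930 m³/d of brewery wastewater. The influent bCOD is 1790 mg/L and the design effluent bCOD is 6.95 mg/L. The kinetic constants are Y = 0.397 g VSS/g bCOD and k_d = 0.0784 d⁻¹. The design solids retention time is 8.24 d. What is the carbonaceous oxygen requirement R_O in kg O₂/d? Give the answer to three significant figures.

R_O ≈ 1090 kg O₂/d

The observed yield is Y_obs = Y/(1 + k_d·θ_c) = 0.397 / (1 + 0.0784 × 8.24) = 0.397 / 1.646 = 0.2412 g VSS per g bCOD removed.
ΔS = 1790 − 6.95 = 1783 mg/L, so the substrate removal rate is 930 × 1783/1000 = 1658 kg bCOD/d.
Biomass synthesised: P_X = Y_obs × 1658 = 399.9 kg VSS/d.
Carbonaceous O₂ demand = substrate oxidised − cell-mass equivalent = 1658 − 1.42 × 399.9 = 1090 kg O₂/d.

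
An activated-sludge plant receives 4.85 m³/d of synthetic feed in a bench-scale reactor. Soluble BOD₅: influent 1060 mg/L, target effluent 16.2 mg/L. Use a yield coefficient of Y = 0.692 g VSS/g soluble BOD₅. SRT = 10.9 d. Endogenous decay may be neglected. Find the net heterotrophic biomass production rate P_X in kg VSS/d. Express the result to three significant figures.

With endogenous decay neglected, the observed yield equals the true yield: Y_obs = Y = 0.692 g VSS/g soluble BOD₅.
Mass of soluble BOD₅ removed per day: Q(S₀ − S) = 4.85 × 1044 g/m³ = 5.062 kg/d.
P_X = Y_obs · Q(S₀ − S) = 0.6920 × 5.062 = 3.503 kg VSS/d.

P_X ≈ 3.50 kg VSS/d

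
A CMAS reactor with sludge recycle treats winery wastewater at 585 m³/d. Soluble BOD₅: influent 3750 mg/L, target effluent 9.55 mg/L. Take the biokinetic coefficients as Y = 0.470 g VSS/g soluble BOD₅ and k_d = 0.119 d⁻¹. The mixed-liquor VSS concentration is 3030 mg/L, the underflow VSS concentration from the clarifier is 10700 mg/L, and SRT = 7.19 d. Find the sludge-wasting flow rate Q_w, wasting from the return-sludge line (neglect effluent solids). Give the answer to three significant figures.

Q_w ≈ 51.8 m³/d

Rearranging the biomass balance for a CMAS with decay, V = Y·Q·ΔS·θ_c / [X·(1+k_d θ_c)] = 0.470 × 585 × (3750 − 9.55) × 7.19 / [3030 × (1 + 0.119 × 7.19)] = 7.39×10^6 / 5622 = 1315 m³.
Wasting from the return line (neglecting effluent solids): Q_w = V·X / (θ_c·X_r) = 1315 × 3030 / (7.19 × 10700) = 51.80 m³/d.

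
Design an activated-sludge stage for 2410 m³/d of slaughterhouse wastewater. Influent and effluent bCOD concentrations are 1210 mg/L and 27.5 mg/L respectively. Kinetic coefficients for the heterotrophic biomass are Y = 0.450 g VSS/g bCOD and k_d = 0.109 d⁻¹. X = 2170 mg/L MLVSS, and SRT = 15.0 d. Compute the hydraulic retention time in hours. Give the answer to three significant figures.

From the SRT design equation V = Y Q (S₀−S) θ_c / [X (1 + k_d θ_c)] = 0.450 × 2410 × (1210 − 27.5) × 15.0 / [2170 × (1 + 0.109 × 15.0)] = 1.92×10^7 / 5718 = 3364 m³.
HRT = V/Q = 3364 m³ / 2410 m³·d⁻¹ = 1.396 d × 24 = 33.50 h.

τ ≈ 33.5 h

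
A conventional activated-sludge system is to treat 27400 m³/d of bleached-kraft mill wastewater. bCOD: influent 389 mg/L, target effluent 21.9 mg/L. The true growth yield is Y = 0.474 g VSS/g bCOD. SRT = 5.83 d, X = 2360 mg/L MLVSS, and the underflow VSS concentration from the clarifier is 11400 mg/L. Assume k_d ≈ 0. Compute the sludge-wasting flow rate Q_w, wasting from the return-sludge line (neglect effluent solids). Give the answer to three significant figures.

Biomass mass balance (decay neglected): V·X = Y·Q·(S₀ − S)·θ_c, so V = 0.474 × 27400 × (389 − 21.9) × 5.83 / 2360 = 11778 m³.
θ_c = V·X/(Q_w·X_r) when wasting from the recycle, so Q_w = V·X/(θ_c·X_r) = 11778 × 2360 / (5.83 × 11400) = 418.2 m³/d.

Q_w ≈ 418 m³/d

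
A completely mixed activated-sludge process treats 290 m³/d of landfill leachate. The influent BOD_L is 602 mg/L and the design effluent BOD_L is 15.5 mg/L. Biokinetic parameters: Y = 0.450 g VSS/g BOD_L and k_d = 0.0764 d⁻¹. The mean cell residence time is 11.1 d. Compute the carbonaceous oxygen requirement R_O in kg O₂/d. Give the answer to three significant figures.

Observed yield with endogenous decay: Y_obs = Y / (1 + k_d·θ_c) = 0.450 / (1 + 0.0764 × 11.1) = 0.450 / 1.848 = 0.2435 g VSS/g BOD_L.
Mass of BOD_L removed per day: Q(S₀ − S) = 290 × 586.5 g/m³ = 170.1 kg/d.
P_X = Y_obs·Q·(S₀ − S) = 0.2435 × 170.1 = 41.42 kg VSS/d.
R_O = Q·ΔS − 1.42 P_X = 170.1 − 58.81 = 111.3 kg O₂/d.

R_O ≈ 111 kg O₂/d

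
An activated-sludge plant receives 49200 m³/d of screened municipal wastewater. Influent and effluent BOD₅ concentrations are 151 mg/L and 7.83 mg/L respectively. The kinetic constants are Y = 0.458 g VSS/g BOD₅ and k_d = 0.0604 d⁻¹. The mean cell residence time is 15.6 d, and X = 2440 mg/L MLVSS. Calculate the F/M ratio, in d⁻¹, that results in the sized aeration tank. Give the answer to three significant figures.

Steady-state biomass mass balance: V·X·(1 + k_d·θ_c) = Y·Q·(S₀ − S)·θ_c, so V = 0.458 × 49200 × (151 − 7.83) × 15.6 / [2440 × (1 + 0.0604 × 15.6)] = 5.03×10^7 / 4739 = 10620 m³.
Food-to-microorganism ratio F/M = Q S₀ / (V X) = 49200 × 151 / (10620 × 2440) = 0.2867 d⁻¹.

F/M ≈ 0.287 d⁻¹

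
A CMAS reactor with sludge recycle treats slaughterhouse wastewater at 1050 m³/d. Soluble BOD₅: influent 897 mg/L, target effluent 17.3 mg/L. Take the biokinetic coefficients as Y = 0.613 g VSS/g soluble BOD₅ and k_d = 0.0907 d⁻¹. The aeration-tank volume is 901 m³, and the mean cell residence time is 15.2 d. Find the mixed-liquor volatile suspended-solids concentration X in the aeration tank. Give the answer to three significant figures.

From V·X·(1 + k_d·θ_c) = Y·Q·(S₀ − S)·θ_c: X = 0.613 × 1050 × (897 − 17.3) × 15.2 / [901 × (1 + 0.0907 × 15.2)] = 4016 mg/L.

X ≈ 4020 mg/L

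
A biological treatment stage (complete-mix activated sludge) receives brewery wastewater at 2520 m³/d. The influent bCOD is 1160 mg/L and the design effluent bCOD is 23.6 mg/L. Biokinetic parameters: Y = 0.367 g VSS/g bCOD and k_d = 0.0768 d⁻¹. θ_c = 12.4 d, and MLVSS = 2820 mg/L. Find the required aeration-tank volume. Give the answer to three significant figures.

V ≈ 2370 m³

Steady-state biomass mass balance: V·X·(1 + k_d·θ_c) = Y·Q·(S₀ − S)·θ_c, so V = 0.367 × 2520 × (1160 − 23.6) × 12.4 / [2820 × (1 + 0.0768 × 12.4)] = 1.3×10^7 / 5506 = 2367 m³.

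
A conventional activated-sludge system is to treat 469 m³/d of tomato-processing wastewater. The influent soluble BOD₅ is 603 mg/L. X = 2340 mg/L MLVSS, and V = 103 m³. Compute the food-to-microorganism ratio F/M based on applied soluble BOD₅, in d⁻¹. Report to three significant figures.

F/M ≈ 1.17 d⁻¹

F/M = Q·S₀ / (V·X) = 469 × 603 / (103.0 × 2340) = 1.173 g soluble BOD₅·(g VSS·d)⁻¹.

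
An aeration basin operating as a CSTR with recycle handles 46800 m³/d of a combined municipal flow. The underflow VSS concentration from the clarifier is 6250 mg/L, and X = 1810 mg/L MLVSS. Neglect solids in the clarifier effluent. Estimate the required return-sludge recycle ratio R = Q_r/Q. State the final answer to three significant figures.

R ≈ 0.408

Mass balance around the secondary clarifier (neglecting effluent solids): R = X / (X_r − X) = 1810 / (6250 − 1810) = 0.4077.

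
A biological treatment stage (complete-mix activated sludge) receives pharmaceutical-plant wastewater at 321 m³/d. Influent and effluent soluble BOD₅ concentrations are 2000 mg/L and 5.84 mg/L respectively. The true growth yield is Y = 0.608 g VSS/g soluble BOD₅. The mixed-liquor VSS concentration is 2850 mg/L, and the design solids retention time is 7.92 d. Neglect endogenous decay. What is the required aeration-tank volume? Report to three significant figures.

V ≈ 1080 m³

Biomass mass balance (decay neglected): V·X = Y·Q·(S₀ − S)·θ_c, so V = 0.608 × 321 × (2000 − 5.84) × 7.92 / 2850 = 1082 m³.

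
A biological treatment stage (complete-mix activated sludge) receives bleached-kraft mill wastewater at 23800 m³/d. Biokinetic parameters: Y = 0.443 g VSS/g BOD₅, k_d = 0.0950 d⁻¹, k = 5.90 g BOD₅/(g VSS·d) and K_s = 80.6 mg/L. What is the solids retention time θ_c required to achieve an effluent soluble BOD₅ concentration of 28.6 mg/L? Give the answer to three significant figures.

θ_c ≈ 1.70 d

At the target effluent, Y k S/(K_s+S) = 0.443×5.90×28.6/109.2 = 0.6845 d⁻¹.
Then 1/θ_c = μ − k_d = 0.6845 − 0.0950 = 0.5895 d⁻¹, giving θ_c = 1.696 d.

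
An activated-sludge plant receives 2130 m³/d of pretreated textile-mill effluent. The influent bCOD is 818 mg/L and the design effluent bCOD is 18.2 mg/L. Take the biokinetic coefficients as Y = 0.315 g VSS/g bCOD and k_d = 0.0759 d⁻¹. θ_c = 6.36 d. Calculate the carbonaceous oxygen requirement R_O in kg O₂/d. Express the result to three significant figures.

Observed yield with endogenous decay: Y_obs = Y / (1 + k_d·θ_c) = 0.315 / (1 + 0.0759 × 6.36) = 0.315 / 1.483 = 0.2124 g VSS/g bCOD.
ΔS = 818 − 18.2 = 799.8 mg/L, so the substrate removal rate is 2130 × 799.8/1000 = 1704 kg bCOD/d.
P_X = Y_obs·Q·(S₀ − S) = 0.2124 × 1704 = 361.9 kg VSS/d.
R_O = Q·(S₀ − S) − 1.42·P_X = 1704 − 1.42 × 361.9 = 1190 kg O₂/d.

R_O ≈ 1190 kg O₂/d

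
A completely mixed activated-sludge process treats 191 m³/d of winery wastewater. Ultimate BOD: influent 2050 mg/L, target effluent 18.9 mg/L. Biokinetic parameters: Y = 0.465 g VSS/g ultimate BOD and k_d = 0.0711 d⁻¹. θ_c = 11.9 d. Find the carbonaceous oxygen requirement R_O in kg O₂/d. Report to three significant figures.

The observed yield is Y_obs = Y/(1 + k_d·θ_c) = 0.465 / (1 + 0.0711 × 11.9) = 0.465 / 1.846 = 0.2519 g VSS per g ultimate BOD removed.
ΔS = 2050 − 18.9 = 2031 mg/L, so the substrate removal rate is 191 × 2031/1000 = 387.9 kg ultimate BOD/d.
P_X = Y_obs·Q·(S₀ − S) = 0.2519 × 387.9 = 97.72 kg VSS/d.
Carbonaceous O₂ demand = substrate oxidised − cell-mass equivalent = 387.9 − 1.42 × 97.72 = 249.2 kg O₂/d.

R_O ≈ 249 kg O₂/d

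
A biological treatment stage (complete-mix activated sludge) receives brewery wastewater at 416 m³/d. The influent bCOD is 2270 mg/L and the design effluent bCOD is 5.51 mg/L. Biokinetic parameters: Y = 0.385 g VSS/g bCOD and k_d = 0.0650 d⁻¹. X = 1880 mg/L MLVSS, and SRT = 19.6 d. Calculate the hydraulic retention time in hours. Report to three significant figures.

From the SRT design equation V = Y Q (S₀−S) θ_c / [X (1 + k_d θ_c)] = 0.385 × 416 × (2270 − 5.51) × 19.6 / [1880 × (1 + 0.0650 × 19.6)] = 7.11×10^6 / 4275 = 1663 m³.
Hydraulic retention time τ = V/Q = 1663 / 416 = 3.997 d = 95.93 h.

τ ≈ 95.9 h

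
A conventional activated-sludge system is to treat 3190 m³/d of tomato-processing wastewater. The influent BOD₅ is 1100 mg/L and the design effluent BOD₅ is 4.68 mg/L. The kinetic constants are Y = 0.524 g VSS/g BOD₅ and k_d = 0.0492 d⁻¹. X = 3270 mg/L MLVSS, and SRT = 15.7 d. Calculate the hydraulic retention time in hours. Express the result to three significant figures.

From the SRT design equation V = Y Q (S₀−S) θ_c / [X (1 + k_d θ_c)] = 0.524 × 3190 × (1100 − 4.68) × 15.7 / [3270 × (1 + 0.0492 × 15.7)] = 2.87×10^7 / 5796 = 4960 m³.
HRT = V/Q = 4960 m³ / 3190 m³·d⁻¹ = 1.555 d × 24 = 37.31 h.

τ ≈ 37.3 h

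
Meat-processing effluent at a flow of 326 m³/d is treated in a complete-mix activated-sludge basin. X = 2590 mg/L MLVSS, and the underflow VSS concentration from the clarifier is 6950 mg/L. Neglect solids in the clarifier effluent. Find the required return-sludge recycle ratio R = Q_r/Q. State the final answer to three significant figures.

R ≈ 0.594

Solids balance on the clarifier gives (1+R)X = R·X_r, so R = X/(X_r − X) = 2590 / (6950 − 2590) = 0.5940.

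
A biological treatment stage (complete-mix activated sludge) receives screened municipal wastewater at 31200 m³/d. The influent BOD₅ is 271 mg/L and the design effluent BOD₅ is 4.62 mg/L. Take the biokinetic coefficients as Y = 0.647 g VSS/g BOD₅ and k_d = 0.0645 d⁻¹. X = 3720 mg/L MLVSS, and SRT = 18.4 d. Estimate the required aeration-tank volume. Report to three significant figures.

V ≈ 12200 m³

From the SRT design equation V = Y Q (S₀−S) θ_c / [X (1 + k_d θ_c)] = 0.647 × 31200 × (271 − 4.62) × 18.4 / [3720 × (1 + 0.0645 × 18.4)] = 9.89×10^7 / 8135 = 12163 m³.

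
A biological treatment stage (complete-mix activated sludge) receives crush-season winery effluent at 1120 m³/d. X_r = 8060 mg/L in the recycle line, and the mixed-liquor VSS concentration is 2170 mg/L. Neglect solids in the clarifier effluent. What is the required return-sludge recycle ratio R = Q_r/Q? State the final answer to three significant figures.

R ≈ 0.368

Mass balance around the secondary clarifier (neglecting effluent solids): R = X / (X_r − X) = 2170 / (8060 − 2170) = 0.3684.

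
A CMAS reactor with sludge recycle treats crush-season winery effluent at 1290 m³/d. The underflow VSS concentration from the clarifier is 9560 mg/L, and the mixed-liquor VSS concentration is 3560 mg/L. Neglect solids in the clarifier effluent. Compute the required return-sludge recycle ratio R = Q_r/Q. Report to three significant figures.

R ≈ 0.593

Solids balance on the clarifier gives (1+R)X = R·X_r, so R = X/(X_r − X) = 3560 / (9560 − 3560) = 0.5933.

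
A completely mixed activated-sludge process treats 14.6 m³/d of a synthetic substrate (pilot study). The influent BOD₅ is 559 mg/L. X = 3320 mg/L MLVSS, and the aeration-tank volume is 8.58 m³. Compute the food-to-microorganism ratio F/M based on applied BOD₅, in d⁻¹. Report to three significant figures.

F/M = applied load / biomass = Q·S₀/(V·X) = 14.6 × 559 / (8.580 × 3320) = 0.2865 d⁻¹.

F/M ≈ 0.287 d⁻¹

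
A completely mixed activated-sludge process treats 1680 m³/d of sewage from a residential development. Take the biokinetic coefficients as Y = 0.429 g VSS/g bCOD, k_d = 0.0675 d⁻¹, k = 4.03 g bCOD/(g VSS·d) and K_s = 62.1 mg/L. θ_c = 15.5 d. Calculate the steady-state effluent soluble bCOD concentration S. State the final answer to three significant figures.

S ≈ 5.13 mg/L

For a completely mixed reactor with recycle the Lawrence–McCarty relation gives S = K_s·(1 + k_d·θ_c) / [θ_c·(Y·k − k_d) − 1] = 62.1 × (1 + 0.0675 × 15.5) / [15.5 × (0.429 × 4.03 − 0.0675) − 1] = 127.1 / 24.75 = 5.134 mg/L.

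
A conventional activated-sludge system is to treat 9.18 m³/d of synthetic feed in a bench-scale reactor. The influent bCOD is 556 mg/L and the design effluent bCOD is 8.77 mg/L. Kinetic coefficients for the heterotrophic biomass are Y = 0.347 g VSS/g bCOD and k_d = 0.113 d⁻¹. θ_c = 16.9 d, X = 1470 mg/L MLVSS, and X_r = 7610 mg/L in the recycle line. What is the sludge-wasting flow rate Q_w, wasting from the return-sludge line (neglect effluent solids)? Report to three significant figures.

Q_w ≈ 0.0787 m³/d

Rearranging the biomass balance for a CMAS with decay, V = Y·Q·ΔS·θ_c / [X·(1+k_d θ_c)] = 0.347 × 9.18 × (556 − 8.77) × 16.9 / [1470 × (1 + 0.113 × 16.9)] = 2.95×10^4 / 4277 = 6.888 m³.
Wasting from the return line (neglecting effluent solids): Q_w = V·X / (θ_c·X_r) = 6.888 × 1470 / (16.9 × 7610) = 0.07872 m³/d.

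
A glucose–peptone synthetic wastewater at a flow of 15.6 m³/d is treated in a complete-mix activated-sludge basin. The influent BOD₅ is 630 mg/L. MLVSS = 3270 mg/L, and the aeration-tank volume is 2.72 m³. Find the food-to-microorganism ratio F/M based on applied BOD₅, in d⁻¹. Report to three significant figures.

F/M = applied load / biomass = Q·S₀/(V·X) = 15.6 × 630 / (2.720 × 3270) = 1.105 d⁻¹.

F/M ≈ 1.10 d⁻¹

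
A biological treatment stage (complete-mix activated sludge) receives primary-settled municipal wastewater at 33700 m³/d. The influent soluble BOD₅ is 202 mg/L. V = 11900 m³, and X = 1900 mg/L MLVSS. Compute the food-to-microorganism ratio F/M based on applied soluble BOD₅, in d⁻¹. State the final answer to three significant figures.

F/M = applied load / biomass = Q·S₀/(V·X) = 33700 × 202 / (11900 × 1900) = 0.3011 d⁻¹.

F/M ≈ 0.301 d⁻¹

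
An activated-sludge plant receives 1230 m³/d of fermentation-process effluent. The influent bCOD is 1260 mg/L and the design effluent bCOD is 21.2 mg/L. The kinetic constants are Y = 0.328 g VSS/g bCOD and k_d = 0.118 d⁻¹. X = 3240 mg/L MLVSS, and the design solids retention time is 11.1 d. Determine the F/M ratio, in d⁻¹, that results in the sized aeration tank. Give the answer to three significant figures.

From the SRT design equation V = Y Q (S₀−S) θ_c / [X (1 + k_d θ_c)] = 0.328 × 1230 × (1260 − 21.2) × 11.1 / [3240 × (1 + 0.118 × 11.1)] = 5.55×10^6 / 7484 = 741.3 m³.
F/M = Q·S₀ / (V·X) = 1230 × 1260 / (741.3 × 3240) = 0.6453 g bCOD·(g VSS·d)⁻¹.

F/M ≈ 0.645 d⁻¹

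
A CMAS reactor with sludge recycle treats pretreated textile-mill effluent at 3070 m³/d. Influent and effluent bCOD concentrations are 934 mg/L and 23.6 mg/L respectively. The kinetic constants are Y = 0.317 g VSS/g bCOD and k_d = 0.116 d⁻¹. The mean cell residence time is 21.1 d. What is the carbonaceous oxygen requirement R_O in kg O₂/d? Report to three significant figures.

Correct the yield for decay: Y_obs = Y/(1 + k_d θ_c) = 0.317 / (1 + 0.116 × 21.1) = 0.317 / 3.448 = 0.09195.
Substrate removed = Q·(S₀ − S) = 3070 m³/d × (934 − 23.6) g/m³ = 2.79×10^6 g/d = 2795 kg/d.
P_X = Y_obs·Q·(S₀ − S) = 0.09195 × 2795 = 257.0 kg VSS/d.
Carbonaceous O₂ demand = substrate oxidised − cell-mass equivalent = 2795 − 1.42 × 257.0 = 2430 kg O₂/d.

R_O ≈ 2430 kg O₂/d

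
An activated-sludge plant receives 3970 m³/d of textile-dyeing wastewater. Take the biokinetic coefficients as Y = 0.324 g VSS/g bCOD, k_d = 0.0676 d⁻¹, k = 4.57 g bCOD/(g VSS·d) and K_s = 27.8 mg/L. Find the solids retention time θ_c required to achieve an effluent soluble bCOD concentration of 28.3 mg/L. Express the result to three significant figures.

θ_c ≈ 1.47 d

From 1/θ_c = Y·k·S/(K_s + S) − k_d: Y·k·S/(K_s+S) = 0.324 × 4.57 × 28.3 / (27.8 + 28.3) = 0.7469 d⁻¹.
1/θ_c = 0.7469 − 0.0676 = 0.6793 d⁻¹, so θ_c = 1.472 d.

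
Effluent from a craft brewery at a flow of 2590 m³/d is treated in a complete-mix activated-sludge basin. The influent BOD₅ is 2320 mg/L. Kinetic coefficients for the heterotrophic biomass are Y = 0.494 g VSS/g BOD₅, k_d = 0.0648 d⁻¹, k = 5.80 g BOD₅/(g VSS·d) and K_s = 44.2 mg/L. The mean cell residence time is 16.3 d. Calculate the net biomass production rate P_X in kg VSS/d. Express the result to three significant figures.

P_X ≈ 1440 kg VSS/d

Effluent substrate depends only on kinetics and SRT: S = K_s(1 + k_d θ_c) / [θ_c(Yk − k_d) − 1] = 44.2 × (1 + 0.0648 × 16.3) / [16.3 × (0.494 × 5.80 − 0.0648) − 1] = 90.89 / 44.65 = 2.036 mg/L.
The observed yield is Y_obs = Y/(1 + k_d·θ_c) = 0.494 / (1 + 0.0648 × 16.3) = 0.494 / 2.056 = 0.2402 g VSS per g BOD₅ removed.
Q·(S₀ − S) = 2590 × (2320 − 2.04) × 10⁻³ = 6004 kg/d removed.
Biomass produced: P_X = Y_obs·Q·ΔS = 0.2402 × 6004 ≈ 1442 kg VSS/d.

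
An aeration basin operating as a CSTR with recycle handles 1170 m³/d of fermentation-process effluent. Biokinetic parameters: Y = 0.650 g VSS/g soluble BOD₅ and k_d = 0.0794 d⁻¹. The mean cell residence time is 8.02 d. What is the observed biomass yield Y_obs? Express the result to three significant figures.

Y_obs ≈ 0.397 g VSS/g soluble BOD₅

Observed yield with endogenous decay: Y_obs = Y / (1 + k_d·θ_c) = 0.650 / (1 + 0.0794 × 8.02) = 0.650 / 1.637 = 0.3971 g VSS/g soluble BOD₅.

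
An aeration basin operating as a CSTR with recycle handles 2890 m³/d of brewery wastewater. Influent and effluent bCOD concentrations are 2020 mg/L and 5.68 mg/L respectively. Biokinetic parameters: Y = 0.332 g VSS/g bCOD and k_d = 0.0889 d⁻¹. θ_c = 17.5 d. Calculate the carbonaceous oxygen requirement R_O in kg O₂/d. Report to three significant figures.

R_O ≈ 4750 kg O₂/d

The observed yield is Y_obs = Y/(1 + k_d·θ_c) = 0.332 / (1 + 0.0889 × 17.5) = 0.332 / 2.556 = 0.1299 g VSS per g bCOD removed.
Q·(S₀ − S) = 2890 × (2020 − 5.68) × 10⁻³ = 5821 kg/d removed.
P_X = Y_obs·Q·(S₀ − S) = 0.1299 × 5821 = 756.2 kg VSS/d.
R_O = Q·ΔS − 1.42 P_X = 5821 − 1074 = 4748 kg O₂/d.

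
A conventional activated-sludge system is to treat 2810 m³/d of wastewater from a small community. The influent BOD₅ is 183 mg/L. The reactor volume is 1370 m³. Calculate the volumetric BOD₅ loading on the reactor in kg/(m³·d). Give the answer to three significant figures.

L_v ≈ 0.375 kg BOD₅/(m³·d)

L_v = Q S₀ / V = 2810 × 183 × 10⁻³ / 1370 = 0.3754 kg/(m³·d).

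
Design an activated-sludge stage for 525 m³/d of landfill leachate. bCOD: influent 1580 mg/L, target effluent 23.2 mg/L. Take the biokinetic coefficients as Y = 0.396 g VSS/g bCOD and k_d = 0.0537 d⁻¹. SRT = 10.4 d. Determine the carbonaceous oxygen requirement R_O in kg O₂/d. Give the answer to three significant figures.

R_O ≈ 522 kg O₂/d

The observed yield is Y_obs = Y/(1 + k_d·θ_c) = 0.396 / (1 + 0.0537 × 10.4) = 0.396 / 1.558 = 0.2541 g VSS per g bCOD removed.
Mass of bCOD removed per day: Q(S₀ − S) = 525 × 1557 g/m³ = 817.3 kg/d.
Net sludge production P_X = 0.2541 × 817.3 = 207.7 kg VSS/d.
R_O = Q·(S₀ − S) − 1.42·P_X = 817.3 − 1.42 × 207.7 = 522.4 kg O₂/d.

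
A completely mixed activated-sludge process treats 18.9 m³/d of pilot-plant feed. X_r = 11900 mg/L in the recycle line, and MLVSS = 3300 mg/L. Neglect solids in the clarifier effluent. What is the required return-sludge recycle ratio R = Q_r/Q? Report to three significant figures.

R = Q_r/Q = X/(X_r − X) = 3300 / (11900 − 3300) = 0.3837.

R ≈ 0.384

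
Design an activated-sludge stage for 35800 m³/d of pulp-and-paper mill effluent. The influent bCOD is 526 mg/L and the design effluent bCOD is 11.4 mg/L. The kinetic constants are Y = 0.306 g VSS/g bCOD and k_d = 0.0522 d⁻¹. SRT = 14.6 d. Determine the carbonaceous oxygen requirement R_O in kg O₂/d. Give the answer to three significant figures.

R_O ≈ 13900 kg O₂/d

Y_obs = Y / (1 + k_d θ_c) = 0.306 / (1 + 0.0522 × 14.6) = 0.306 / 1.762 = 0.1737.
Substrate removed = Q·(S₀ − S) = 35800 m³/d × (526 − 11.4) g/m³ = 1.84×10^7 g/d = 18423 kg/d.
Net sludge production P_X = 0.1737 × 18423 = 3199 kg VSS/d.
R_O = Q·ΔS − 1.42 P_X = 18423 − 4543 = 13880 kg O₂/d.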